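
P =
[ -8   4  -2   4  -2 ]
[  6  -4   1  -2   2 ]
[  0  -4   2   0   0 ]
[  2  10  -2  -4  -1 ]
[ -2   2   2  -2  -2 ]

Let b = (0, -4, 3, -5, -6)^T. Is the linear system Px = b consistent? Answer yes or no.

no

Row reduce the augmented matrix [P | b].
R2 ← R2 + (3/4)·R1: [0, -1, -1/2, 1, 1/2, -4]
R4 ← R4 + (1/4)·R1: [0, 11, -5/2, -3, -3/2, -5]
R5 ← R5 − (1/4)·R1: [0, 1, 5/2, -3, -3/2, -6]
R3 ← R3 − (4)·R2: [0, 0, 4, -4, -2, 19]
R4 ← R4 + (11)·R2: [0, 0, -8, 8, 4, -49]
R5 ← R5 + R2: [0, 0, 2, -2, -1, -10]
R4 ← R4 + (2)·R3: [0, 0, 0, 0, 0, -11]
R5 ← R5 − (1/2)·R3: [0, 0, 0, 0, 0, -39/2]
R5 ← R5 − (39/22)·R4: [0, 0, 0, 0, 0, 0]
The echelon form has 4 nonzero rows; the last pivot sits in the augmented column, so rank(P) = 3 but rank([P|b]) = 4.
Since the ranks differ, the system is inconsistent.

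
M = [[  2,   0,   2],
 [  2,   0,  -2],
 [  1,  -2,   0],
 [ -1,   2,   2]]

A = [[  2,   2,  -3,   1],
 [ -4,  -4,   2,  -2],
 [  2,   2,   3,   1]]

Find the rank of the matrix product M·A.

2

First compute MA:
[[  8,   8,   0,   4],
 [  0,   0, -12,   0],
 [ 10,  10,  -7,   5],
 [ -6,  -6,  13,  -3]]
Now row reduce the product.
R3 ← R3 − (5/4)·R1: [0, 0, -7, 0]
R4 ← R4 + (3/4)·R1: [0, 0, 13, 0]
R3 ← R3 − (7/12)·R2: [0, 0, 0, 0]
R4 ← R4 + (13/12)·R2: [0, 0, 0, 0]
2 nonzero rows, so rank(MA) = 2.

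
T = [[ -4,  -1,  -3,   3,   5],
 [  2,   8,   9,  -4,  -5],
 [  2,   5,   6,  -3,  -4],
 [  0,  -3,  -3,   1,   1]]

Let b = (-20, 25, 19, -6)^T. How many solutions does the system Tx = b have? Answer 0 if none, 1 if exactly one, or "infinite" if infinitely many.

Row reduce the augmented matrix [T | b].
R2 ← R2 + (1/2)·R1: [0, 15/2, 15/2, -5/2, -5/2, 15]
R3 ← R3 + (1/2)·R1: [0, 9/2, 9/2, -3/2, -3/2, 9]
R3 ← R3 − (3/5)·R2: [0, 0, 0, 0, 0, 0]
R4 ← R4 + (2/5)·R2: [0, 0, 0, 0, 0, 0]
The echelon form has 2 nonzero rows, and every pivot lies in the first 5 columns, so rank(T) = rank([T|b]) = 2.
The system is consistent.
rank = 2 < 5 unknowns, so there are infinitely many solutions.

infinite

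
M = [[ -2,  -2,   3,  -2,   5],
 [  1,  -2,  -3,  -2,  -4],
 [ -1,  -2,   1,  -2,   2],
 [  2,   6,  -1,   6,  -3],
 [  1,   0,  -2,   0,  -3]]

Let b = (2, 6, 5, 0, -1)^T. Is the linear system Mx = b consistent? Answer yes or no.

no

Row reduce the augmented matrix [M | b].
R2 ← R2 + (1/2)·R1: [0, -3, -3/2, -3, -3/2, 7]
R3 ← R3 − (1/2)·R1: [0, -1, -1/2, -1, -1/2, 4]
R4 ← R4 + R1: [0, 4, 2, 4, 2, 2]
R5 ← R5 + (1/2)·R1: [0, -1, -1/2, -1, -1/2, 0]
R3 ← R3 − (1/3)·R2: [0, 0, 0, 0, 0, 5/3]
R4 ← R4 + (4/3)·R2: [0, 0, 0, 0, 0, 34/3]
R5 ← R5 − (1/3)·R2: [0, 0, 0, 0, 0, -7/3]
R4 ← R4 − (34/5)·R3: [0, 0, 0, 0, 0, 0]
R5 ← R5 + (7/5)·R3: [0, 0, 0, 0, 0, 0]
The echelon form has 3 nonzero rows; the last pivot sits in the augmented column, so rank(M) = 2 but rank([M|b]) = 3.
Since the ranks differ, the system is inconsistent.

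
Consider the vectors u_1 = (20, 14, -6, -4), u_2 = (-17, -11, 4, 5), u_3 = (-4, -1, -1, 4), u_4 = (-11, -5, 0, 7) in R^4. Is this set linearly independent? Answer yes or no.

no

Form the matrix with these vectors as rows and row reduce.
R2 ← R2 + (17/20)·R1: [0, 9/10, -11/10, 8/5]
R3 ← R3 + (1/5)·R1: [0, 9/5, -11/5, 16/5]
R4 ← R4 + (11/20)·R1: [0, 27/10, -33/10, 24/5]
R3 ← R3 − (2)·R2: [0, 0, 0, 0]
R4 ← R4 − (3)·R2: [0, 0, 0, 0]
2 nonzero rows, so the 4 vectors span a space of dimension 2.
Since 2 < 4, the vectors are linearly dependent.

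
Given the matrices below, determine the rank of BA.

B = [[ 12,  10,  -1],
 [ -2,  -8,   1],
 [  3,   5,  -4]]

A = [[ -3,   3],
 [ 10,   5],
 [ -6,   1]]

2

First compute BA:
[[ 70,  85],
 [-80, -45],
 [ 65,  30]]
Now row reduce the product.
R2 ← R2 + (8/7)·R1: [0, 365/7]
R3 ← R3 − (13/14)·R1: [0, -685/14]
R3 ← R3 + (137/146)·R2: [0, 0]
2 nonzero rows, so rank(BA) = 2.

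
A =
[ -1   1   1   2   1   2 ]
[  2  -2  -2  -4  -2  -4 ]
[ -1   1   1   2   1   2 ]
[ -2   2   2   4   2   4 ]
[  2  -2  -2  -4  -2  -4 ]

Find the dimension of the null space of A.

Row reduce to echelon form.
R2 ← R2 + (2)·R1: [0, 0, 0, 0, 0, 0]
R3 ← R3 − R1: [0, 0, 0, 0, 0, 0]
R4 ← R4 − (2)·R1: [0, 0, 0, 0, 0, 0]
R5 ← R5 + (2)·R1: [0, 0, 0, 0, 0, 0]
1 nonzero row, so rank(A) = 1.
A has 6 columns; by rank–nullity, nullity = 6 − 1 = 5.

5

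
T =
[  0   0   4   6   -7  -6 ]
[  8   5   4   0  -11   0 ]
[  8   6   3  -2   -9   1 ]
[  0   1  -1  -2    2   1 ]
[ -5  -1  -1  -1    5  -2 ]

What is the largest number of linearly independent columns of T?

4

Row reduce to echelon form.
Swap R1 ↔ R2
R3 ← R3 − R1: [0, 1, -1, -2, 2, 1]
R5 ← R5 + (5/8)·R1: [0, 17/8, 3/2, -1, -15/8, -2]
Swap R2 ↔ R3
R4 ← R4 − R2: [0, 0, 0, 0, 0, 0]
R5 ← R5 − (17/8)·R2: [0, 0, 29/8, 13/4, -49/8, -33/8]
R5 ← R5 − (29/32)·R3: [0, 0, 0, -35/16, 7/32, 21/16]
Swap R4 ↔ R5
Echelon form has 4 nonzero rows, so rank(T) = 4.
The rank gives the maximum number of linearly independent columns: 4.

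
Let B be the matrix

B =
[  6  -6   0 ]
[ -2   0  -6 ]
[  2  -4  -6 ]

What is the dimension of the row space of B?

2

Row reduce to echelon form.
R2 ← R2 + (1/3)·R1: [0, -2, -6]
R3 ← R3 − (1/3)·R1: [0, -2, -6]
R3 ← R3 − R2: [0, 0, 0]
Echelon form has 2 nonzero rows, so rank(B) = 2.
The row space has dimension equal to the rank: 2.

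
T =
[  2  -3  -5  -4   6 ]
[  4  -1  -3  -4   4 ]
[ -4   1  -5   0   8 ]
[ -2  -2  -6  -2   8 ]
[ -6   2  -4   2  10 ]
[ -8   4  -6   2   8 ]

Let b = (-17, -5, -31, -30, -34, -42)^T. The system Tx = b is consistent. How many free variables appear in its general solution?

1

Row reduce the augmented matrix [T | b].
R2 ← R2 − (2)·R1: [0, 5, 7, 4, -8, 29]
R3 ← R3 + (2)·R1: [0, -5, -15, -8, 20, -65]
R4 ← R4 + R1: [0, -5, -11, -6, 14, -47]
R5 ← R5 + (3)·R1: [0, -7, -19, -10, 28, -85]
R6 ← R6 + (4)·R1: [0, -8, -26, -14, 32, -110]
R3 ← R3 + R2: [0, 0, -8, -4, 12, -36]
R4 ← R4 + R2: [0, 0, -4, -2, 6, -18]
R5 ← R5 + (7/5)·R2: [0, 0, -46/5, -22/5, 84/5, -222/5]
R6 ← R6 + (8/5)·R2: [0, 0, -74/5, -38/5, 96/5, -318/5]
R4 ← R4 − (1/2)·R3: [0, 0, 0, 0, 0, 0]
R5 ← R5 − (23/20)·R3: [0, 0, 0, 1/5, 3, -3]
R6 ← R6 − (37/20)·R3: [0, 0, 0, -1/5, -3, 3]
Swap R4 ↔ R5
R6 ← R6 + R4: [0, 0, 0, 0, 0, 0]
The echelon form has 4 nonzero rows, and every pivot lies in the first 5 columns, so rank(T) = rank([T|b]) = 4.
The system is consistent.
Free variables = (unknowns) − (rank) = 5 − 4 = 1.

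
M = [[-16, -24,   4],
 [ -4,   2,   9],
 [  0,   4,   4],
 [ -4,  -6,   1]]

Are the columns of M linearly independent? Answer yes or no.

Row reduce M to echelon form.
R2 ← R2 − (1/4)·R1: [0, 8, 8]
R4 ← R4 − (1/4)·R1: [0, 0, 0]
R3 ← R3 − (1/2)·R2: [0, 0, 0]
2 pivots among 3 columns.
Only 2 < 3 pivot columns, so the columns are linearly dependent.

no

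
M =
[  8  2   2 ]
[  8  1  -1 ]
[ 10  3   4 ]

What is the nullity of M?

Row reduce to echelon form.
R2 ← R2 − R1: [0, -1, -3]
R3 ← R3 − (5/4)·R1: [0, 1/2, 3/2]
R3 ← R3 + (1/2)·R2: [0, 0, 0]
2 nonzero rows, so rank(M) = 2.
M has 3 columns; by rank–nullity, nullity = 3 − 2 = 1.

1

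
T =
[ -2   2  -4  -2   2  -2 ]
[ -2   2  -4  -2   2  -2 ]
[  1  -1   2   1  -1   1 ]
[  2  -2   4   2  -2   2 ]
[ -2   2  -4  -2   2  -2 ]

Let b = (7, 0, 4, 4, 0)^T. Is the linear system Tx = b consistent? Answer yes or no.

Row reduce the augmented matrix [T | b].
R2 ← R2 − R1: [0, 0, 0, 0, 0, 0, -7]
R3 ← R3 + (1/2)·R1: [0, 0, 0, 0, 0, 0, 15/2]
R4 ← R4 + R1: [0, 0, 0, 0, 0, 0, 11]
R5 ← R5 − R1: [0, 0, 0, 0, 0, 0, -7]
R3 ← R3 + (15/14)·R2: [0, 0, 0, 0, 0, 0, 0]
R4 ← R4 + (11/7)·R2: [0, 0, 0, 0, 0, 0, 0]
R5 ← R5 − R2: [0, 0, 0, 0, 0, 0, 0]
The echelon form has 2 nonzero rows; the last pivot sits in the augmented column, so rank(T) = 1 but rank([T|b]) = 2.
Since the ranks differ, the system is inconsistent.

no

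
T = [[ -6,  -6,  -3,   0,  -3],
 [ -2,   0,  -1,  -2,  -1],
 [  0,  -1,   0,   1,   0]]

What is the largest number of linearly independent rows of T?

2

Row reduce to echelon form.
R2 ← R2 − (1/3)·R1: [0, 2, 0, -2, 0]
R3 ← R3 + (1/2)·R2: [0, 0, 0, 0, 0]
Echelon form has 2 nonzero rows, so rank(T) = 2.
The rank gives the maximum number of linearly independent rows: 2.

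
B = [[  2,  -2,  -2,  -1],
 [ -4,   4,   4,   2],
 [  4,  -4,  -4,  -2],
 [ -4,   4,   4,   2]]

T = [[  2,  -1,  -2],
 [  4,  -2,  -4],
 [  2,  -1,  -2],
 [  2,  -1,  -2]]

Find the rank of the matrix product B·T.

1

First compute BT:
[[-10,   5,  10],
 [ 20, -10, -20],
 [-20,  10,  20],
 [ 20, -10, -20]]
Now row reduce the product.
R2 ← R2 + (2)·R1: [0, 0, 0]
R3 ← R3 − (2)·R1: [0, 0, 0]
R4 ← R4 + (2)·R1: [0, 0, 0]
1 nonzero row, so rank(BT) = 1.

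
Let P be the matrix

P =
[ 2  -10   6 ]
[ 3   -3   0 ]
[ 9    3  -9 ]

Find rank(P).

Row reduce to echelon form.
R2 ← R2 − (3/2)·R1: [0, 12, -9]
R3 ← R3 − (9/2)·R1: [0, 48, -36]
R3 ← R3 − (4)·R2: [0, 0, 0]
Echelon form has 2 nonzero rows, so rank(P) = 2.

2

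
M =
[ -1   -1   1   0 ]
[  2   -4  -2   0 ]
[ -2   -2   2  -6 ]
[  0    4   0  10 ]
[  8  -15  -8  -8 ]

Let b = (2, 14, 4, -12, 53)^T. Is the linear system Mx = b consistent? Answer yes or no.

Row reduce the augmented matrix [M | b].
R2 ← R2 + (2)·R1: [0, -6, 0, 0, 18]
R3 ← R3 − (2)·R1: [0, 0, 0, -6, 0]
R5 ← R5 + (8)·R1: [0, -23, 0, -8, 69]
R4 ← R4 + (2/3)·R2: [0, 0, 0, 10, 0]
R5 ← R5 − (23/6)·R2: [0, 0, 0, -8, 0]
R4 ← R4 + (5/3)·R3: [0, 0, 0, 0, 0]
R5 ← R5 − (4/3)·R3: [0, 0, 0, 0, 0]
The echelon form has 3 nonzero rows, and every pivot lies in the first 4 columns, so rank(M) = rank([M|b]) = 3.
The system is consistent.

yes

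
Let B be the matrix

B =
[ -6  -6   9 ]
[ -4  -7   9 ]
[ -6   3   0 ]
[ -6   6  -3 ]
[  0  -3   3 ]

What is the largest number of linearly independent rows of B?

2

Row reduce to echelon form.
R2 ← R2 − (2/3)·R1: [0, -3, 3]
R3 ← R3 − R1: [0, 9, -9]
R4 ← R4 − R1: [0, 12, -12]
R3 ← R3 + (3)·R2: [0, 0, 0]
R4 ← R4 + (4)·R2: [0, 0, 0]
R5 ← R5 − R2: [0, 0, 0]
Echelon form has 2 nonzero rows, so rank(B) = 2.
The rank gives the maximum number of linearly independent rows: 2.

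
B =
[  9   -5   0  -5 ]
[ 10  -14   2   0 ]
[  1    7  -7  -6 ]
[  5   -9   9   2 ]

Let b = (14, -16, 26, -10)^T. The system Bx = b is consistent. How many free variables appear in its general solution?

1

Row reduce the augmented matrix [B | b].
R2 ← R2 − (10/9)·R1: [0, -76/9, 2, 50/9, -284/9]
R3 ← R3 − (1/9)·R1: [0, 68/9, -7, -49/9, 220/9]
R4 ← R4 − (5/9)·R1: [0, -56/9, 9, 43/9, -160/9]
R3 ← R3 + (17/19)·R2: [0, 0, -99/19, -9/19, -72/19]
R4 ← R4 − (14/19)·R2: [0, 0, 143/19, 13/19, 104/19]
R4 ← R4 + (13/9)·R3: [0, 0, 0, 0, 0]
The echelon form has 3 nonzero rows, and every pivot lies in the first 4 columns, so rank(B) = rank([B|b]) = 3.
The system is consistent.
Free variables = (unknowns) − (rank) = 4 − 3 = 1.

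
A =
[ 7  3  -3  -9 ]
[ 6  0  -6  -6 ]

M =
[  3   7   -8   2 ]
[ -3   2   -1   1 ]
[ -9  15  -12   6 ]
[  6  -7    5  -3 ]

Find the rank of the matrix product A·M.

2

First compute AM:
[[-15,  73, -68,  26],
 [ 36,  -6,  -6,  -6]]
Now row reduce the product.
R2 ← R2 + (12/5)·R1: [0, 846/5, -846/5, 282/5]
2 nonzero rows, so rank(AM) = 2.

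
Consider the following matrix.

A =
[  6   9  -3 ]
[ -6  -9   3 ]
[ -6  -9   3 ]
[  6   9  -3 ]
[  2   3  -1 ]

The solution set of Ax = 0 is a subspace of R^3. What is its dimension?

Row reduce to echelon form.
R2 ← R2 + R1: [0, 0, 0]
R3 ← R3 + R1: [0, 0, 0]
R4 ← R4 − R1: [0, 0, 0]
R5 ← R5 − (1/3)·R1: [0, 0, 0]
1 nonzero row, so rank(A) = 1.
A has 3 columns; by rank–nullity, nullity = 3 − 1 = 2.

2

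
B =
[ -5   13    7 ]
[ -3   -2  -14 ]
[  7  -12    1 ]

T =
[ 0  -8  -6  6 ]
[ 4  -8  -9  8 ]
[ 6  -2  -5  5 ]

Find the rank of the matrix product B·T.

First compute BT:
[[ 94, -78, -122, 109],
 [-92,  68, 106, -104],
 [-42,  38,  61, -49]]
Now row reduce the product.
R2 ← R2 + (46/47)·R1: [0, -392/47, -630/47, 126/47]
R3 ← R3 + (21/47)·R1: [0, 148/47, 305/47, -14/47]
R3 ← R3 + (37/98)·R2: [0, 0, 10/7, 5/7]
3 nonzero rows, so rank(BT) = 3.

3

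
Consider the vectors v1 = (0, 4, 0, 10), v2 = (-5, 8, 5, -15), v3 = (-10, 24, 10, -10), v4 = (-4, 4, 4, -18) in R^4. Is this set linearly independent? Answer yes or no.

no

Form the matrix with these vectors as rows and row reduce.
Swap R1 ↔ R2
R3 ← R3 − (2)·R1: [0, 8, 0, 20]
R4 ← R4 − (4/5)·R1: [0, -12/5, 0, -6]
R3 ← R3 − (2)·R2: [0, 0, 0, 0]
R4 ← R4 + (3/5)·R2: [0, 0, 0, 0]
2 nonzero rows, so the 4 vectors span a space of dimension 2.
Since 2 < 4, the vectors are linearly dependent.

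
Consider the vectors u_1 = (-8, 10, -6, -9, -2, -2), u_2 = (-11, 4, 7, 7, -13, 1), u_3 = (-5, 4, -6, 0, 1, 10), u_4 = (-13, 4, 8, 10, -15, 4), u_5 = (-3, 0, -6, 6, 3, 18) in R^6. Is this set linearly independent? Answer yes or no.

no

Form the matrix with these vectors as rows and row reduce.
R2 ← R2 − (11/8)·R1: [0, -39/4, 61/4, 155/8, -41/4, 15/4]
R3 ← R3 − (5/8)·R1: [0, -9/4, -9/4, 45/8, 9/4, 45/4]
R4 ← R4 − (13/8)·R1: [0, -49/4, 71/4, 197/8, -47/4, 29/4]
R5 ← R5 − (3/8)·R1: [0, -15/4, -15/4, 75/8, 15/4, 75/4]
R3 ← R3 − (3/13)·R2: [0, 0, -75/13, 15/13, 60/13, 135/13]
R4 ← R4 − (49/39)·R2: [0, 0, -55/39, 11/39, 44/39, 33/13]
R5 ← R5 − (5/13)·R2: [0, 0, -125/13, 25/13, 100/13, 225/13]
R4 ← R4 − (11/45)·R3: [0, 0, 0, 0, 0, 0]
R5 ← R5 − (5/3)·R3: [0, 0, 0, 0, 0, 0]
3 nonzero rows, so the 5 vectors span a space of dimension 3.
Since 3 < 5, the vectors are linearly dependent.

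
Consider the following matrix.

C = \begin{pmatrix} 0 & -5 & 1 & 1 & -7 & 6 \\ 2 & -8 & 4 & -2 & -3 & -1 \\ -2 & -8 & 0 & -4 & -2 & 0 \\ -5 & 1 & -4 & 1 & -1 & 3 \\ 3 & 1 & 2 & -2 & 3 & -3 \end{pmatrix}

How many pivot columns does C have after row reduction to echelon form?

Row reduce to echelon form.
Swap R1 ↔ R2
R3 ← R3 + R1: [0, -16, 4, -6, -5, -1]
R4 ← R4 + (5/2)·R1: [0, -19, 6, -4, -17/2, 1/2]
R5 ← R5 − (3/2)·R1: [0, 13, -4, 1, 15/2, -3/2]
R3 ← R3 − (16/5)·R2: [0, 0, 4/5, -46/5, 87/5, -101/5]
R4 ← R4 − (19/5)·R2: [0, 0, 11/5, -39/5, 181/10, -223/10]
R5 ← R5 + (13/5)·R2: [0, 0, -7/5, 18/5, -107/10, 141/10]
R4 ← R4 − (11/4)·R3: [0, 0, 0, 35/2, -119/4, 133/4]
R5 ← R5 + (7/4)·R3: [0, 0, 0, -25/2, 79/4, -85/4]
R5 ← R5 + (5/7)·R4: [0, 0, 0, 0, -3/2, 5/2]
Echelon form has 5 nonzero rows, so rank(C) = 5.
Each nonzero row contributes one pivot column: 5 pivot columns.

5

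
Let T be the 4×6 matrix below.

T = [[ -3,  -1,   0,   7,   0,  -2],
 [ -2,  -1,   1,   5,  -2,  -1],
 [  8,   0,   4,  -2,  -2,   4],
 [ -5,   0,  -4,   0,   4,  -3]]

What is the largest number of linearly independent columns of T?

4

Row reduce to echelon form.
R2 ← R2 − (2/3)·R1: [0, -1/3, 1, 1/3, -2, 1/3]
R3 ← R3 + (8/3)·R1: [0, -8/3, 4, 50/3, -2, -4/3]
R4 ← R4 − (5/3)·R1: [0, 5/3, -4, -35/3, 4, 1/3]
R3 ← R3 − (8)·R2: [0, 0, -4, 14, 14, -4]
R4 ← R4 + (5)·R2: [0, 0, 1, -10, -6, 2]
R4 ← R4 + (1/4)·R3: [0, 0, 0, -13/2, -5/2, 1]
Echelon form has 4 nonzero rows, so rank(T) = 4.
The rank gives the maximum number of linearly independent columns: 4.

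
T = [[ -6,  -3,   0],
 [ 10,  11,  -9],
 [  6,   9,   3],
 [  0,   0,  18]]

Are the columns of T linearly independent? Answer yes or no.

yes

Row reduce T to echelon form.
R2 ← R2 + (5/3)·R1: [0, 6, -9]
R3 ← R3 + R1: [0, 6, 3]
R3 ← R3 − R2: [0, 0, 12]
R4 ← R4 − (3/2)·R3: [0, 0, 0]
3 pivots among 3 columns.
Every column is a pivot column, so the columns are linearly independent.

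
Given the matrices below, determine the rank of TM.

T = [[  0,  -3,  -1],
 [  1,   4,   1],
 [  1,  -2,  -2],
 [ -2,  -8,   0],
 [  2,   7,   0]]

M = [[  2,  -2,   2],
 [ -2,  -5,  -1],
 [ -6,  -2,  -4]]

3

First compute TM:
[[ 12,  17,   7],
 [-12, -24,  -6],
 [ 18,  12,  12],
 [ 12,  44,   4],
 [-10, -39,  -3]]
Now row reduce the product.
R2 ← R2 + R1: [0, -7, 1]
R3 ← R3 − (3/2)·R1: [0, -27/2, 3/2]
R4 ← R4 − R1: [0, 27, -3]
R5 ← R5 + (5/6)·R1: [0, -149/6, 17/6]
R3 ← R3 − (27/14)·R2: [0, 0, -3/7]
R4 ← R4 + (27/7)·R2: [0, 0, 6/7]
R5 ← R5 − (149/42)·R2: [0, 0, -5/7]
R4 ← R4 + (2)·R3: [0, 0, 0]
R5 ← R5 − (5/3)·R3: [0, 0, 0]
3 nonzero rows, so rank(TM) = 3.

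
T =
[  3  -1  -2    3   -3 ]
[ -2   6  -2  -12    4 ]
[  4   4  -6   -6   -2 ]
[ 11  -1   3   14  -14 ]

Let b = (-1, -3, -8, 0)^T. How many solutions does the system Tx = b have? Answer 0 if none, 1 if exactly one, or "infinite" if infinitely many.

0

Row reduce the augmented matrix [T | b].
R2 ← R2 + (2/3)·R1: [0, 16/3, -10/3, -10, 2, -11/3]
R3 ← R3 − (4/3)·R1: [0, 16/3, -10/3, -10, 2, -20/3]
R4 ← R4 − (11/3)·R1: [0, 8/3, 31/3, 3, -3, 11/3]
R3 ← R3 − R2: [0, 0, 0, 0, 0, -3]
R4 ← R4 − (1/2)·R2: [0, 0, 12, 8, -4, 11/2]
Swap R3 ↔ R4
The echelon form has 4 nonzero rows; the last pivot sits in the augmented column, so rank(T) = 3 but rank([T|b]) = 4.
Since the ranks differ, the system is inconsistent.
It has no solutions.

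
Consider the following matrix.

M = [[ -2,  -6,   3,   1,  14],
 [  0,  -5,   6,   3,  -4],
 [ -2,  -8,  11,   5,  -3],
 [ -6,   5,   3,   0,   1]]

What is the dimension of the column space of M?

3

Row reduce to echelon form.
R3 ← R3 − R1: [0, -2, 8, 4, -17]
R4 ← R4 − (3)·R1: [0, 23, -6, -3, -41]
R3 ← R3 − (2/5)·R2: [0, 0, 28/5, 14/5, -77/5]
R4 ← R4 + (23/5)·R2: [0, 0, 108/5, 54/5, -297/5]
R4 ← R4 − (27/7)·R3: [0, 0, 0, 0, 0]
Echelon form has 3 nonzero rows, so rank(M) = 3.
The column space has dimension equal to the rank: 3.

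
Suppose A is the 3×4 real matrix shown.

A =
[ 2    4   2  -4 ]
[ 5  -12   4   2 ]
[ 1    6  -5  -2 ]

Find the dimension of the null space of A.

1

Row reduce to echelon form.
R2 ← R2 − (5/2)·R1: [0, -22, -1, 12]
R3 ← R3 − (1/2)·R1: [0, 4, -6, 0]
R3 ← R3 + (2/11)·R2: [0, 0, -68/11, 24/11]
3 nonzero rows, so rank(A) = 3.
A has 4 columns; by rank–nullity, nullity = 4 − 3 = 1.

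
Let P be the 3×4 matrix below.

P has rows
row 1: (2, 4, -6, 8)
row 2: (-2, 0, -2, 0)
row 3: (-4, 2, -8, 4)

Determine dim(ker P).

Row reduce to echelon form.
R2 ← R2 + R1: [0, 4, -8, 8]
R3 ← R3 + (2)·R1: [0, 10, -20, 20]
R3 ← R3 − (5/2)·R2: [0, 0, 0, 0]
2 nonzero rows, so rank(P) = 2.
P has 4 columns; by rank–nullity, nullity = 4 − 2 = 2.

2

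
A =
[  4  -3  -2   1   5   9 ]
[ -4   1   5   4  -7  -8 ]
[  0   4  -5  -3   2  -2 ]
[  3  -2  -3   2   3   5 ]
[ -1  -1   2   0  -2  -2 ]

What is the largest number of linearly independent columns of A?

4

Row reduce to echelon form.
R2 ← R2 + R1: [0, -2, 3, 5, -2, 1]
R4 ← R4 − (3/4)·R1: [0, 1/4, -3/2, 5/4, -3/4, -7/4]
R5 ← R5 + (1/4)·R1: [0, -7/4, 3/2, 1/4, -3/4, 1/4]
R3 ← R3 + (2)·R2: [0, 0, 1, 7, -2, 0]
R4 ← R4 + (1/8)·R2: [0, 0, -9/8, 15/8, -1, -13/8]
R5 ← R5 − (7/8)·R2: [0, 0, -9/8, -33/8, 1, -5/8]
R4 ← R4 + (9/8)·R3: [0, 0, 0, 39/4, -13/4, -13/8]
R5 ← R5 + (9/8)·R3: [0, 0, 0, 15/4, -5/4, -5/8]
R5 ← R5 − (5/13)·R4: [0, 0, 0, 0, 0, 0]
Echelon form has 4 nonzero rows, so rank(A) = 4.
The rank gives the maximum number of linearly independent columns: 4.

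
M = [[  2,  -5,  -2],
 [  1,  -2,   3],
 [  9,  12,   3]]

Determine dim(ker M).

Row reduce to echelon form.
R2 ← R2 − (1/2)·R1: [0, 1/2, 4]
R3 ← R3 − (9/2)·R1: [0, 69/2, 12]
R3 ← R3 − (69)·R2: [0, 0, -264]
3 nonzero rows, so rank(M) = 3.
M has 3 columns; by rank–nullity, nullity = 3 − 3 = 0.

0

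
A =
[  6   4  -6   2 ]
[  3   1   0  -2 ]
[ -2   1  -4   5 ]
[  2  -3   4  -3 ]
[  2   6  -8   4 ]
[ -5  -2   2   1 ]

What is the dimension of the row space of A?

Row reduce to echelon form.
R2 ← R2 − (1/2)·R1: [0, -1, 3, -3]
R3 ← R3 + (1/3)·R1: [0, 7/3, -6, 17/3]
R4 ← R4 − (1/3)·R1: [0, -13/3, 6, -11/3]
R5 ← R5 − (1/3)·R1: [0, 14/3, -6, 10/3]
R6 ← R6 + (5/6)·R1: [0, 4/3, -3, 8/3]
R3 ← R3 + (7/3)·R2: [0, 0, 1, -4/3]
R4 ← R4 − (13/3)·R2: [0, 0, -7, 28/3]
R5 ← R5 + (14/3)·R2: [0, 0, 8, -32/3]
R6 ← R6 + (4/3)·R2: [0, 0, 1, -4/3]
R4 ← R4 + (7)·R3: [0, 0, 0, 0]
R5 ← R5 − (8)·R3: [0, 0, 0, 0]
R6 ← R6 − R3: [0, 0, 0, 0]
Echelon form has 3 nonzero rows, so rank(A) = 3.
The row space has dimension equal to the rank: 3.

3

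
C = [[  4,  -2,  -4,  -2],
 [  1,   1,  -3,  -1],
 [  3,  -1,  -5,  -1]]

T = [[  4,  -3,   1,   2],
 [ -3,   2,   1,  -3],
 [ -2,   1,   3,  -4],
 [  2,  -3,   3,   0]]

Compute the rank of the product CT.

3

First compute CT:
[[ 26, -14, -16,  30],
 [  5,  -1, -10,  11],
 [ 23, -13, -16,  29]]
Now row reduce the product.
R2 ← R2 − (5/26)·R1: [0, 22/13, -90/13, 68/13]
R3 ← R3 − (23/26)·R1: [0, -8/13, -24/13, 32/13]
R3 ← R3 + (4/11)·R2: [0, 0, -48/11, 48/11]
3 nonzero rows, so rank(CT) = 3.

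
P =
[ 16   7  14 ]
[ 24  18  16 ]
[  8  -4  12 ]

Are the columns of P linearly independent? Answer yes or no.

no

Row reduce P to echelon form.
R2 ← R2 − (3/2)·R1: [0, 15/2, -5]
R3 ← R3 − (1/2)·R1: [0, -15/2, 5]
R3 ← R3 + R2: [0, 0, 0]
2 pivots among 3 columns.
Only 2 < 3 pivot columns, so the columns are linearly dependent.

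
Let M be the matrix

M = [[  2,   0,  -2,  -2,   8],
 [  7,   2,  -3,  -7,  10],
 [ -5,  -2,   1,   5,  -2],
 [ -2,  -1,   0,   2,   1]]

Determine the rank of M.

2

Row reduce to echelon form.
R2 ← R2 − (7/2)·R1: [0, 2, 4, 0, -18]
R3 ← R3 + (5/2)·R1: [0, -2, -4, 0, 18]
R4 ← R4 + R1: [0, -1, -2, 0, 9]
R3 ← R3 + R2: [0, 0, 0, 0, 0]
R4 ← R4 + (1/2)·R2: [0, 0, 0, 0, 0]
Echelon form has 2 nonzero rows, so rank(M) = 2.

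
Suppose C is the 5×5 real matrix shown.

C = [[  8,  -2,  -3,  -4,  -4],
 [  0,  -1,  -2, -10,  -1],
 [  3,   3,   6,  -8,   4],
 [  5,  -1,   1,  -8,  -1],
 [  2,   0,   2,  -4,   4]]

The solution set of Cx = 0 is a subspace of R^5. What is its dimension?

Row reduce to echelon form.
R3 ← R3 − (3/8)·R1: [0, 15/4, 57/8, -13/2, 11/2]
R4 ← R4 − (5/8)·R1: [0, 1/4, 23/8, -11/2, 3/2]
R5 ← R5 − (1/4)·R1: [0, 1/2, 11/4, -3, 5]
R3 ← R3 + (15/4)·R2: [0, 0, -3/8, -44, 7/4]
R4 ← R4 + (1/4)·R2: [0, 0, 19/8, -8, 5/4]
R5 ← R5 + (1/2)·R2: [0, 0, 7/4, -8, 9/2]
R4 ← R4 + (19/3)·R3: [0, 0, 0, -860/3, 37/3]
R5 ← R5 + (14/3)·R3: [0, 0, 0, -640/3, 38/3]
R5 ← R5 − (32/43)·R4: [0, 0, 0, 0, 150/43]
5 nonzero rows, so rank(C) = 5.
C has 5 columns; by rank–nullity, nullity = 5 − 5 = 0.

0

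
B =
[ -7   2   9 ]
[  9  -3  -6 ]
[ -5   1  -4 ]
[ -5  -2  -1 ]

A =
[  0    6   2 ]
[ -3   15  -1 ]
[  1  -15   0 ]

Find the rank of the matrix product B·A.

3

First compute BA:
[[  3, -147, -16],
 [  3,  99,  21],
 [ -7,  45, -11],
 [  5, -45,  -8]]
Now row reduce the product.
R2 ← R2 − R1: [0, 246, 37]
R3 ← R3 + (7/3)·R1: [0, -298, -145/3]
R4 ← R4 − (5/3)·R1: [0, 200, 56/3]
R3 ← R3 + (149/123)·R2: [0, 0, -144/41]
R4 ← R4 − (100/123)·R2: [0, 0, -468/41]
R4 ← R4 − (13/4)·R3: [0, 0, 0]
3 nonzero rows, so rank(BA) = 3.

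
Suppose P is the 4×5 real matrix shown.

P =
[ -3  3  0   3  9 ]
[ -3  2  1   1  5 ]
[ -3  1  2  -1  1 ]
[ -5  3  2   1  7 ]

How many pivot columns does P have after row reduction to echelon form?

Row reduce to echelon form.
R2 ← R2 − R1: [0, -1, 1, -2, -4]
R3 ← R3 − R1: [0, -2, 2, -4, -8]
R4 ← R4 − (5/3)·R1: [0, -2, 2, -4, -8]
R3 ← R3 − (2)·R2: [0, 0, 0, 0, 0]
R4 ← R4 − (2)·R2: [0, 0, 0, 0, 0]
Echelon form has 2 nonzero rows, so rank(P) = 2.
Each nonzero row contributes one pivot column: 2 pivot columns.

2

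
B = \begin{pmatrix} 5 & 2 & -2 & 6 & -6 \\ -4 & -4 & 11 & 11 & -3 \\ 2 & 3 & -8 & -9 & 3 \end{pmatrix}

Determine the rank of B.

3

Row reduce to echelon form.
R2 ← R2 + (4/5)·R1: [0, -12/5, 47/5, 79/5, -39/5]
R3 ← R3 − (2/5)·R1: [0, 11/5, -36/5, -57/5, 27/5]
R3 ← R3 + (11/12)·R2: [0, 0, 17/12, 37/12, -7/4]
Echelon form has 3 nonzero rows, so rank(B) = 3.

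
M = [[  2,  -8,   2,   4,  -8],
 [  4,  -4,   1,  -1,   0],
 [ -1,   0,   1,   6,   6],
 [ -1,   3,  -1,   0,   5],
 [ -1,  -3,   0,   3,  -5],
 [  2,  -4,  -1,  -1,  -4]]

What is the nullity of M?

Row reduce to echelon form.
R2 ← R2 − (2)·R1: [0, 12, -3, -9, 16]
R3 ← R3 + (1/2)·R1: [0, -4, 2, 8, 2]
R4 ← R4 + (1/2)·R1: [0, -1, 0, 2, 1]
R5 ← R5 + (1/2)·R1: [0, -7, 1, 5, -9]
R6 ← R6 − R1: [0, 4, -3, -5, 4]
R3 ← R3 + (1/3)·R2: [0, 0, 1, 5, 22/3]
R4 ← R4 + (1/12)·R2: [0, 0, -1/4, 5/4, 7/3]
R5 ← R5 + (7/12)·R2: [0, 0, -3/4, -1/4, 1/3]
R6 ← R6 − (1/3)·R2: [0, 0, -2, -2, -4/3]
R4 ← R4 + (1/4)·R3: [0, 0, 0, 5/2, 25/6]
R5 ← R5 + (3/4)·R3: [0, 0, 0, 7/2, 35/6]
R6 ← R6 + (2)·R3: [0, 0, 0, 8, 40/3]
R5 ← R5 − (7/5)·R4: [0, 0, 0, 0, 0]
R6 ← R6 − (16/5)·R4: [0, 0, 0, 0, 0]
4 nonzero rows, so rank(M) = 4.
M has 5 columns; by rank–nullity, nullity = 5 − 4 = 1.

1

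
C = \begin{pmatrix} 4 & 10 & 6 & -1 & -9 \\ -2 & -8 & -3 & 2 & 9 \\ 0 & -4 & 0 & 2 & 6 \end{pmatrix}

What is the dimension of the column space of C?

Row reduce to echelon form.
R2 ← R2 + (1/2)·R1: [0, -3, 0, 3/2, 9/2]
R3 ← R3 − (4/3)·R2: [0, 0, 0, 0, 0]
Echelon form has 2 nonzero rows, so rank(C) = 2.
The column space has dimension equal to the rank: 2.

2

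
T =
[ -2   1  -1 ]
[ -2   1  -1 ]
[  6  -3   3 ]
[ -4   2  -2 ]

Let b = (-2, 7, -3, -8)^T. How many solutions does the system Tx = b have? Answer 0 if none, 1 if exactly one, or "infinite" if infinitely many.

Row reduce the augmented matrix [T | b].
R2 ← R2 − R1: [0, 0, 0, 9]
R3 ← R3 + (3)·R1: [0, 0, 0, -9]
R4 ← R4 − (2)·R1: [0, 0, 0, -4]
R3 ← R3 + R2: [0, 0, 0, 0]
R4 ← R4 + (4/9)·R2: [0, 0, 0, 0]
The echelon form has 2 nonzero rows; the last pivot sits in the augmented column, so rank(T) = 1 but rank([T|b]) = 2.
Since the ranks differ, the system is inconsistent.
It has no solutions.

0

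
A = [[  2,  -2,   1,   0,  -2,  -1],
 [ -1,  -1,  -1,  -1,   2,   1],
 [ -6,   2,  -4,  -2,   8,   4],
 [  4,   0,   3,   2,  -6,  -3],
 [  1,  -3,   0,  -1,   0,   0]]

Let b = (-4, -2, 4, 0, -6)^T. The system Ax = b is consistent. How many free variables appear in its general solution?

4

Row reduce the augmented matrix [A | b].
R2 ← R2 + (1/2)·R1: [0, -2, -1/2, -1, 1, 1/2, -4]
R3 ← R3 + (3)·R1: [0, -4, -1, -2, 2, 1, -8]
R4 ← R4 − (2)·R1: [0, 4, 1, 2, -2, -1, 8]
R5 ← R5 − (1/2)·R1: [0, -2, -1/2, -1, 1, 1/2, -4]
R3 ← R3 − (2)·R2: [0, 0, 0, 0, 0, 0, 0]
R4 ← R4 + (2)·R2: [0, 0, 0, 0, 0, 0, 0]
R5 ← R5 − R2: [0, 0, 0, 0, 0, 0, 0]
The echelon form has 2 nonzero rows, and every pivot lies in the first 6 columns, so rank(A) = rank([A|b]) = 2.
The system is consistent.
Free variables = (unknowns) − (rank) = 6 − 2 = 4.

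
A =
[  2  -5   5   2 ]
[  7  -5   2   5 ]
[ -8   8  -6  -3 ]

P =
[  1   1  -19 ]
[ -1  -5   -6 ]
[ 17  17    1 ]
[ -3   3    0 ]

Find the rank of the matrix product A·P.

First compute AP:
[[ 86, 118,  -3],
 [ 31,  81, -101],
 [-109, -159,  98]]
Now row reduce the product.
R2 ← R2 − (31/86)·R1: [0, 1654/43, -8593/86]
R3 ← R3 + (109/86)·R1: [0, -406/43, 8101/86]
R3 ← R3 + (203/827)·R2: [0, 0, 57618/827]
3 nonzero rows, so rank(AP) = 3.

3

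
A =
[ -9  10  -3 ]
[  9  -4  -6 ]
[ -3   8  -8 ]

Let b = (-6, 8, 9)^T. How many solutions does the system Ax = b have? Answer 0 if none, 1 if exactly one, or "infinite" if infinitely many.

0

Row reduce the augmented matrix [A | b].
R2 ← R2 + R1: [0, 6, -9, 2]
R3 ← R3 − (1/3)·R1: [0, 14/3, -7, 11]
R3 ← R3 − (7/9)·R2: [0, 0, 0, 85/9]
The echelon form has 3 nonzero rows; the last pivot sits in the augmented column, so rank(A) = 2 but rank([A|b]) = 3.
Since the ranks differ, the system is inconsistent.
It has no solutions.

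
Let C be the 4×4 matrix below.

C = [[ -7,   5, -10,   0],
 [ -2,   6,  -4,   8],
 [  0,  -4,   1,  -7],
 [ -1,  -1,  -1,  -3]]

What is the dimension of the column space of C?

2

Row reduce to echelon form.
R2 ← R2 − (2/7)·R1: [0, 32/7, -8/7, 8]
R4 ← R4 − (1/7)·R1: [0, -12/7, 3/7, -3]
R3 ← R3 + (7/8)·R2: [0, 0, 0, 0]
R4 ← R4 + (3/8)·R2: [0, 0, 0, 0]
Echelon form has 2 nonzero rows, so rank(C) = 2.
The column space has dimension equal to the rank: 2.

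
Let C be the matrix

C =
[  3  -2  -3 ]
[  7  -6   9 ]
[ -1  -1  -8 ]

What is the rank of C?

Row reduce to echelon form.
R2 ← R2 − (7/3)·R1: [0, -4/3, 16]
R3 ← R3 + (1/3)·R1: [0, -5/3, -9]
R3 ← R3 − (5/4)·R2: [0, 0, -29]
Echelon form has 3 nonzero rows, so rank(C) = 3.

3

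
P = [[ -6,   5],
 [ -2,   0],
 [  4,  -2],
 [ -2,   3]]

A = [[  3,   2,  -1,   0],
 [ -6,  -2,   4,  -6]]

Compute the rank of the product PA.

First compute PA:
[[-48, -22,  26, -30],
 [ -6,  -4,   2,   0],
 [ 24,  12, -12,  12],
 [-24, -10,  14, -18]]
Now row reduce the product.
R2 ← R2 − (1/8)·R1: [0, -5/4, -5/4, 15/4]
R3 ← R3 + (1/2)·R1: [0, 1, 1, -3]
R4 ← R4 − (1/2)·R1: [0, 1, 1, -3]
R3 ← R3 + (4/5)·R2: [0, 0, 0, 0]
R4 ← R4 + (4/5)·R2: [0, 0, 0, 0]
2 nonzero rows, so rank(PA) = 2.

2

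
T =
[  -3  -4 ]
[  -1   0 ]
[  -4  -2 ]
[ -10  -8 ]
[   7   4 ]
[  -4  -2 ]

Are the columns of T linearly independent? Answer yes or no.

Row reduce T to echelon form.
R2 ← R2 − (1/3)·R1: [0, 4/3]
R3 ← R3 − (4/3)·R1: [0, 10/3]
R4 ← R4 − (10/3)·R1: [0, 16/3]
R5 ← R5 + (7/3)·R1: [0, -16/3]
R6 ← R6 − (4/3)·R1: [0, 10/3]
R3 ← R3 − (5/2)·R2: [0, 0]
R4 ← R4 − (4)·R2: [0, 0]
R5 ← R5 + (4)·R2: [0, 0]
R6 ← R6 − (5/2)·R2: [0, 0]
2 pivots among 2 columns.
Every column is a pivot column, so the columns are linearly independent.

yes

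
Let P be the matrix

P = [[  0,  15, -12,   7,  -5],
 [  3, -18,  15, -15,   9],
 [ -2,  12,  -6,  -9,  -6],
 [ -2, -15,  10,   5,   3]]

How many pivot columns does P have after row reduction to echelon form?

Row reduce to echelon form.
Swap R1 ↔ R2
R3 ← R3 + (2/3)·R1: [0, 0, 4, -19, 0]
R4 ← R4 + (2/3)·R1: [0, -27, 20, -5, 9]
R4 ← R4 + (9/5)·R2: [0, 0, -8/5, 38/5, 0]
R4 ← R4 + (2/5)·R3: [0, 0, 0, 0, 0]
Echelon form has 3 nonzero rows, so rank(P) = 3.
Each nonzero row contributes one pivot column: 3 pivot columns.

3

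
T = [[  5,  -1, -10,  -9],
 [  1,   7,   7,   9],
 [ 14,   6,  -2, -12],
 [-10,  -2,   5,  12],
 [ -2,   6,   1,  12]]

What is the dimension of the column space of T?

Row reduce to echelon form.
R2 ← R2 − (1/5)·R1: [0, 36/5, 9, 54/5]
R3 ← R3 − (14/5)·R1: [0, 44/5, 26, 66/5]
R4 ← R4 + (2)·R1: [0, -4, -15, -6]
R5 ← R5 + (2/5)·R1: [0, 28/5, -3, 42/5]
R3 ← R3 − (11/9)·R2: [0, 0, 15, 0]
R4 ← R4 + (5/9)·R2: [0, 0, -10, 0]
R5 ← R5 − (7/9)·R2: [0, 0, -10, 0]
R4 ← R4 + (2/3)·R3: [0, 0, 0, 0]
R5 ← R5 + (2/3)·R3: [0, 0, 0, 0]
Echelon form has 3 nonzero rows, so rank(T) = 3.
The column space has dimension equal to the rank: 3.

3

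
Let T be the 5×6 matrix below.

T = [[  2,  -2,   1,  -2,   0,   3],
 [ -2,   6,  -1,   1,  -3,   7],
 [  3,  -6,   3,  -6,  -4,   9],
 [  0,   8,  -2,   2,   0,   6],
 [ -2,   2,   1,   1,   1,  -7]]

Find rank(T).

5

Row reduce to echelon form.
R2 ← R2 + R1: [0, 4, 0, -1, -3, 10]
R3 ← R3 − (3/2)·R1: [0, -3, 3/2, -3, -4, 9/2]
R5 ← R5 + R1: [0, 0, 2, -1, 1, -4]
R3 ← R3 + (3/4)·R2: [0, 0, 3/2, -15/4, -25/4, 12]
R4 ← R4 − (2)·R2: [0, 0, -2, 4, 6, -14]
R4 ← R4 + (4/3)·R3: [0, 0, 0, -1, -7/3, 2]
R5 ← R5 − (4/3)·R3: [0, 0, 0, 4, 28/3, -20]
R5 ← R5 + (4)·R4: [0, 0, 0, 0, 0, -12]
Echelon form has 5 nonzero rows, so rank(T) = 5.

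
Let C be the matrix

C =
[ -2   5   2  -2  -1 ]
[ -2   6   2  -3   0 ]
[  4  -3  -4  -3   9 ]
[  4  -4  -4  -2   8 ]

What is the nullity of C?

Row reduce to echelon form.
R2 ← R2 − R1: [0, 1, 0, -1, 1]
R3 ← R3 + (2)·R1: [0, 7, 0, -7, 7]
R4 ← R4 + (2)·R1: [0, 6, 0, -6, 6]
R3 ← R3 − (7)·R2: [0, 0, 0, 0, 0]
R4 ← R4 − (6)·R2: [0, 0, 0, 0, 0]
2 nonzero rows, so rank(C) = 2.
C has 5 columns; by rank–nullity, nullity = 5 − 2 = 3.

3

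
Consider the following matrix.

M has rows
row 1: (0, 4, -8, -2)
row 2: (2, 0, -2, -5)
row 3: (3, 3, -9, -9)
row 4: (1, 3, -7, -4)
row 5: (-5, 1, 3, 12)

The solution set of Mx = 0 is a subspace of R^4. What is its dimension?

Row reduce to echelon form.
Swap R1 ↔ R2
R3 ← R3 − (3/2)·R1: [0, 3, -6, -3/2]
R4 ← R4 − (1/2)·R1: [0, 3, -6, -3/2]
R5 ← R5 + (5/2)·R1: [0, 1, -2, -1/2]
R3 ← R3 − (3/4)·R2: [0, 0, 0, 0]
R4 ← R4 − (3/4)·R2: [0, 0, 0, 0]
R5 ← R5 − (1/4)·R2: [0, 0, 0, 0]
2 nonzero rows, so rank(M) = 2.
M has 4 columns; by rank–nullity, nullity = 4 − 2 = 2.

2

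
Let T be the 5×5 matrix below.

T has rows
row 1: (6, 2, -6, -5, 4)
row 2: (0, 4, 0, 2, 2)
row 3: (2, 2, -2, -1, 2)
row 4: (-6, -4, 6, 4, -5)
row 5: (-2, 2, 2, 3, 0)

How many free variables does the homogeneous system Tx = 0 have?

Row reduce to echelon form.
R3 ← R3 − (1/3)·R1: [0, 4/3, 0, 2/3, 2/3]
R4 ← R4 + R1: [0, -2, 0, -1, -1]
R5 ← R5 + (1/3)·R1: [0, 8/3, 0, 4/3, 4/3]
R3 ← R3 − (1/3)·R2: [0, 0, 0, 0, 0]
R4 ← R4 + (1/2)·R2: [0, 0, 0, 0, 0]
R5 ← R5 − (2/3)·R2: [0, 0, 0, 0, 0]
2 nonzero rows, so rank(T) = 2.
T has 5 columns; by rank–nullity, nullity = 5 − 2 = 3.

3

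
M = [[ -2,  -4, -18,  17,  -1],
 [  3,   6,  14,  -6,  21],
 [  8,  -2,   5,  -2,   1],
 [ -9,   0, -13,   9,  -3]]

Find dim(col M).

3

Row reduce to echelon form.
R2 ← R2 + (3/2)·R1: [0, 0, -13, 39/2, 39/2]
R3 ← R3 + (4)·R1: [0, -18, -67, 66, -3]
R4 ← R4 − (9/2)·R1: [0, 18, 68, -135/2, 3/2]
Swap R2 ↔ R3
R4 ← R4 + R2: [0, 0, 1, -3/2, -3/2]
R4 ← R4 + (1/13)·R3: [0, 0, 0, 0, 0]
Echelon form has 3 nonzero rows, so rank(M) = 3.
The column space has dimension equal to the rank: 3.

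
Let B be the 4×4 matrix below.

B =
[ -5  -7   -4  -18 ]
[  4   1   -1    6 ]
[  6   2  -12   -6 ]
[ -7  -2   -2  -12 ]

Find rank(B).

Row reduce to echelon form.
R2 ← R2 + (4/5)·R1: [0, -23/5, -21/5, -42/5]
R3 ← R3 + (6/5)·R1: [0, -32/5, -84/5, -138/5]
R4 ← R4 − (7/5)·R1: [0, 39/5, 18/5, 66/5]
R3 ← R3 − (32/23)·R2: [0, 0, -252/23, -366/23]
R4 ← R4 + (39/23)·R2: [0, 0, -81/23, -24/23]
R4 ← R4 − (9/28)·R3: [0, 0, 0, 57/14]
Echelon form has 4 nonzero rows, so rank(B) = 4.

4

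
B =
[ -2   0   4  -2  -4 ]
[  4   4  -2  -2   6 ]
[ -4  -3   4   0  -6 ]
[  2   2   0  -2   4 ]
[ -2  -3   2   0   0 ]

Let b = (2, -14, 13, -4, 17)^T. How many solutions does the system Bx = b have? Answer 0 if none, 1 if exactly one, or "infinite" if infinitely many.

Row reduce the augmented matrix [B | b].
R2 ← R2 + (2)·R1: [0, 4, 6, -6, -2, -10]
R3 ← R3 − (2)·R1: [0, -3, -4, 4, 2, 9]
R4 ← R4 + R1: [0, 2, 4, -4, 0, -2]
R5 ← R5 − R1: [0, -3, -2, 2, 4, 15]
R3 ← R3 + (3/4)·R2: [0, 0, 1/2, -1/2, 1/2, 3/2]
R4 ← R4 − (1/2)·R2: [0, 0, 1, -1, 1, 3]
R5 ← R5 + (3/4)·R2: [0, 0, 5/2, -5/2, 5/2, 15/2]
R4 ← R4 − (2)·R3: [0, 0, 0, 0, 0, 0]
R5 ← R5 − (5)·R3: [0, 0, 0, 0, 0, 0]
The echelon form has 3 nonzero rows, and every pivot lies in the first 5 columns, so rank(B) = rank([B|b]) = 3.
The system is consistent.
rank = 3 < 5 unknowns, so there are infinitely many solutions.

infinite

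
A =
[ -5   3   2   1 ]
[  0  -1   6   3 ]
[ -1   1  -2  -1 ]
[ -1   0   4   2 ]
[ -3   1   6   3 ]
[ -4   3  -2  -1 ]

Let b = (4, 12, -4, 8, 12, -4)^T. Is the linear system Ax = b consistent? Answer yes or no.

yes

Row reduce the augmented matrix [A | b].
R3 ← R3 − (1/5)·R1: [0, 2/5, -12/5, -6/5, -24/5]
R4 ← R4 − (1/5)·R1: [0, -3/5, 18/5, 9/5, 36/5]
R5 ← R5 − (3/5)·R1: [0, -4/5, 24/5, 12/5, 48/5]
R6 ← R6 − (4/5)·R1: [0, 3/5, -18/5, -9/5, -36/5]
R3 ← R3 + (2/5)·R2: [0, 0, 0, 0, 0]
R4 ← R4 − (3/5)·R2: [0, 0, 0, 0, 0]
R5 ← R5 − (4/5)·R2: [0, 0, 0, 0, 0]
R6 ← R6 + (3/5)·R2: [0, 0, 0, 0, 0]
The echelon form has 2 nonzero rows, and every pivot lies in the first 4 columns, so rank(A) = rank([A|b]) = 2.
The system is consistent.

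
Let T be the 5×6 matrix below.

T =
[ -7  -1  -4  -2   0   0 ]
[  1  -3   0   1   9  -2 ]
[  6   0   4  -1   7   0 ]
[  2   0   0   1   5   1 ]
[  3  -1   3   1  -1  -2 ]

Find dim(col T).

5

Row reduce to echelon form.
R2 ← R2 + (1/7)·R1: [0, -22/7, -4/7, 5/7, 9, -2]
R3 ← R3 + (6/7)·R1: [0, -6/7, 4/7, -19/7, 7, 0]
R4 ← R4 + (2/7)·R1: [0, -2/7, -8/7, 3/7, 5, 1]
R5 ← R5 + (3/7)·R1: [0, -10/7, 9/7, 1/7, -1, -2]
R3 ← R3 − (3/11)·R2: [0, 0, 8/11, -32/11, 50/11, 6/11]
R4 ← R4 − (1/11)·R2: [0, 0, -12/11, 4/11, 46/11, 13/11]
R5 ← R5 − (5/11)·R2: [0, 0, 17/11, -2/11, -56/11, -12/11]
R4 ← R4 + (3/2)·R3: [0, 0, 0, -4, 11, 2]
R5 ← R5 − (17/8)·R3: [0, 0, 0, 6, -59/4, -9/4]
R5 ← R5 + (3/2)·R4: [0, 0, 0, 0, 7/4, 3/4]
Echelon form has 5 nonzero rows, so rank(T) = 5.
The column space has dimension equal to the rank: 5.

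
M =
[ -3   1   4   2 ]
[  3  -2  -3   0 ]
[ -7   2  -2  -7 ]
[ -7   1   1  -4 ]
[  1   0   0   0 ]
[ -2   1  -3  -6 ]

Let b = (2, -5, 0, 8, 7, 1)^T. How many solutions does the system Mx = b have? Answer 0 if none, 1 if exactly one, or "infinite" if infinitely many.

Row reduce the augmented matrix [M | b].
R2 ← R2 + R1: [0, -1, 1, 2, -3]
R3 ← R3 − (7/3)·R1: [0, -1/3, -34/3, -35/3, -14/3]
R4 ← R4 − (7/3)·R1: [0, -4/3, -25/3, -26/3, 10/3]
R5 ← R5 + (1/3)·R1: [0, 1/3, 4/3, 2/3, 23/3]
R6 ← R6 − (2/3)·R1: [0, 1/3, -17/3, -22/3, -1/3]
R3 ← R3 − (1/3)·R2: [0, 0, -35/3, -37/3, -11/3]
R4 ← R4 − (4/3)·R2: [0, 0, -29/3, -34/3, 22/3]
R5 ← R5 + (1/3)·R2: [0, 0, 5/3, 4/3, 20/3]
R6 ← R6 + (1/3)·R2: [0, 0, -16/3, -20/3, -4/3]
R4 ← R4 − (29/35)·R3: [0, 0, 0, -39/35, 363/35]
R5 ← R5 + (1/7)·R3: [0, 0, 0, -3/7, 43/7]
R6 ← R6 − (16/35)·R3: [0, 0, 0, -36/35, 12/35]
R5 ← R5 − (5/13)·R4: [0, 0, 0, 0, 28/13]
R6 ← R6 − (12/13)·R4: [0, 0, 0, 0, -120/13]
R6 ← R6 + (30/7)·R5: [0, 0, 0, 0, 0]
The echelon form has 5 nonzero rows; the last pivot sits in the augmented column, so rank(M) = 4 but rank([M|b]) = 5.
Since the ranks differ, the system is inconsistent.
It has no solutions.

0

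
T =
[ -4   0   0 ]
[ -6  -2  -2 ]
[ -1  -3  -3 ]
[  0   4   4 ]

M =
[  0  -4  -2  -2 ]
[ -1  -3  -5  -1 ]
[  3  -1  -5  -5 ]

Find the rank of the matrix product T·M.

2

First compute TM:
[[  0,  16,   8,   8],
 [ -4,  32,  32,  24],
 [ -6,  16,  32,  20],
 [  8, -16, -40, -24]]
Now row reduce the product.
Swap R1 ↔ R2
R3 ← R3 − (3/2)·R1: [0, -32, -16, -16]
R4 ← R4 + (2)·R1: [0, 48, 24, 24]
R3 ← R3 + (2)·R2: [0, 0, 0, 0]
R4 ← R4 − (3)·R2: [0, 0, 0, 0]
2 nonzero rows, so rank(TM) = 2.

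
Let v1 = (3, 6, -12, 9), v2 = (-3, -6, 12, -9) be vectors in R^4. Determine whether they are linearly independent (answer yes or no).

Form the matrix with these vectors as rows and row reduce.
R2 ← R2 + R1: [0, 0, 0, 0]
1 nonzero row, so the 2 vectors span a space of dimension 1.
Since 1 < 2, the vectors are linearly dependent.

no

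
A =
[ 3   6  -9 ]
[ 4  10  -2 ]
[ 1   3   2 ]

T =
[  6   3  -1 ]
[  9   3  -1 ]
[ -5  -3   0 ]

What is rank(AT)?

2

First compute AT:
[[117,  54,  -9],
 [124,  48, -14],
 [ 23,   6,  -4]]
Now row reduce the product.
R2 ← R2 − (124/117)·R1: [0, -120/13, -58/13]
R3 ← R3 − (23/117)·R1: [0, -60/13, -29/13]
R3 ← R3 − (1/2)·R2: [0, 0, 0]
2 nonzero rows, so rank(AT) = 2.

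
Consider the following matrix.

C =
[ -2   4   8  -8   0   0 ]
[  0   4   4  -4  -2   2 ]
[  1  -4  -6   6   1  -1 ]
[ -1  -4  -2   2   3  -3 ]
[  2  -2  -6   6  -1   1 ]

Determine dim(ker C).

4

Row reduce to echelon form.
R3 ← R3 + (1/2)·R1: [0, -2, -2, 2, 1, -1]
R4 ← R4 − (1/2)·R1: [0, -6, -6, 6, 3, -3]
R5 ← R5 + R1: [0, 2, 2, -2, -1, 1]
R3 ← R3 + (1/2)·R2: [0, 0, 0, 0, 0, 0]
R4 ← R4 + (3/2)·R2: [0, 0, 0, 0, 0, 0]
R5 ← R5 − (1/2)·R2: [0, 0, 0, 0, 0, 0]
2 nonzero rows, so rank(C) = 2.
C has 6 columns; by rank–nullity, nullity = 6 − 2 = 4.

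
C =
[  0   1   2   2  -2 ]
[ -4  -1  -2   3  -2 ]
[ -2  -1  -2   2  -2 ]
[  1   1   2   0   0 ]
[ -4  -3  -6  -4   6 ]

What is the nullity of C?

2

Row reduce to echelon form.
Swap R1 ↔ R2
R3 ← R3 − (1/2)·R1: [0, -1/2, -1, 1/2, -1]
R4 ← R4 + (1/4)·R1: [0, 3/4, 3/2, 3/4, -1/2]
R5 ← R5 − R1: [0, -2, -4, -7, 8]
R3 ← R3 + (1/2)·R2: [0, 0, 0, 3/2, -2]
R4 ← R4 − (3/4)·R2: [0, 0, 0, -3/4, 1]
R5 ← R5 + (2)·R2: [0, 0, 0, -3, 4]
R4 ← R4 + (1/2)·R3: [0, 0, 0, 0, 0]
R5 ← R5 + (2)·R3: [0, 0, 0, 0, 0]
3 nonzero rows, so rank(C) = 3.
C has 5 columns; by rank–nullity, nullity = 5 − 3 = 2.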